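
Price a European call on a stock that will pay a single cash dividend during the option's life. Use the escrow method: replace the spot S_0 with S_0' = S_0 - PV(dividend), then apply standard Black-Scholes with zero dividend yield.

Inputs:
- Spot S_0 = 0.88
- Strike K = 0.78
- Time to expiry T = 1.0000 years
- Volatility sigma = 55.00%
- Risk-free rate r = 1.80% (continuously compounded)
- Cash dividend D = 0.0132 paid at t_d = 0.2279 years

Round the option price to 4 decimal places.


Answer: Price = 0.2316

Derivation:
PV(D) = D * exp(-r * t_d) = 0.0132 * 0.99590620 = 0.01314596
S_0' = S_0 - PV(D) = 0.8800 - 0.01314596 = 0.86685404
d1 = (ln(S_0'/K) + (r + sigma^2/2)*T) / (sigma*sqrt(T)) = 0.49968489
d2 = d1 - sigma*sqrt(T) = -0.05031511
exp(-rT) = 0.98216103
N(d1) = 0.69135151; N(d2) = 0.47993564
C = S_0' * N(d1) - K * exp(-rT) * N(d2) = 0.86685404 * 0.69135151 - 0.7800 * 0.98216103 * 0.47993564 = 0.2316


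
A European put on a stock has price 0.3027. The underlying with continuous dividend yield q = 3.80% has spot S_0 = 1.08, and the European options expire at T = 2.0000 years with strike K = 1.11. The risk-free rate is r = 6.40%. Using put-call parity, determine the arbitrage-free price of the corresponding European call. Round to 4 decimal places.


Put-call parity: C - P = S_0 * exp(-qT) - K * exp(-rT).
S_0 * exp(-qT) = 1.0800 * 0.92681621 = 1.00096150
K * exp(-rT) = 1.1100 * 0.87985338 = 0.97663725
C = P + S*exp(-qT) - K*exp(-rT)
C = 0.3027 + 1.00096150 - 0.97663725 = 0.3270

Answer: Call price = 0.3270


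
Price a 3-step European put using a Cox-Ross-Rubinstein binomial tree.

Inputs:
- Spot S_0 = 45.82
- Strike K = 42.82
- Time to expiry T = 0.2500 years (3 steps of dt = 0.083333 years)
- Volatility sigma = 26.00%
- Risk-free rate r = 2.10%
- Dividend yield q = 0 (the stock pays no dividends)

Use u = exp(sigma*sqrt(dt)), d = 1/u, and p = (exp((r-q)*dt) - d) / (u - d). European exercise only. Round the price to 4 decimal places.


dt = T/N = 0.083333
u = exp(sigma*sqrt(dt)) = 1.077944; d = 1/u = 0.927692
p = (exp((r-q)*dt) - d) / (u - d) = 0.492902
Discount per step: exp(-r*dt) = 0.998252
Stock lattice S(k, i) with i counting down-moves:
  k=0: S(0,0) = 45.8200
  k=1: S(1,0) = 49.3914; S(1,1) = 42.5068
  k=2: S(2,0) = 53.2412; S(2,1) = 45.8200; S(2,2) = 39.4333
  k=3: S(3,0) = 57.3910; S(3,1) = 49.3914; S(3,2) = 42.5068; S(3,3) = 36.5819
Terminal payoffs V(N, i) = max(K - S_T, 0):
  V(3,0) = 0.000000; V(3,1) = 0.000000; V(3,2) = 0.313154; V(3,3) = 6.238082
Backward induction: V(k, i) = exp(-r*dt) * [p * V(k+1, i) + (1-p) * V(k+1, i+1)].
  V(2,0) = exp(-r*dt) * [p*0.000000 + (1-p)*0.000000] = 0.000000
  V(2,1) = exp(-r*dt) * [p*0.000000 + (1-p)*0.313154] = 0.158522
  V(2,2) = exp(-r*dt) * [p*0.313154 + (1-p)*6.238082] = 3.311871
  V(1,0) = exp(-r*dt) * [p*0.000000 + (1-p)*0.158522] = 0.080246
  V(1,1) = exp(-r*dt) * [p*0.158522 + (1-p)*3.311871] = 1.754505
  V(0,0) = exp(-r*dt) * [p*0.080246 + (1-p)*1.754505] = 0.927634

Answer: Price = V(0,0) = 0.9276


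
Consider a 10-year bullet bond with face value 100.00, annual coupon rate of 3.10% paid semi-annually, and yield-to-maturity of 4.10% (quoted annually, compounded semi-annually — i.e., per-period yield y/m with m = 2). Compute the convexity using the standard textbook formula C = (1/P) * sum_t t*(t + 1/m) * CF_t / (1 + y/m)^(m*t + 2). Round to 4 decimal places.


Coupon per period c = face * coupon_rate / m = 1.550000
Periods per year m = 2; per-period yield y/m = 0.020500
Number of cashflows N = 20
Cashflows (t years, CF_t, discount factor 1/(1+y/m)^(m*t), PV):
  t = 0.5000: CF_t = 1.550000, DF = 0.979912, PV = 1.518863
  t = 1.0000: CF_t = 1.550000, DF = 0.960227, PV = 1.488352
  t = 1.5000: CF_t = 1.550000, DF = 0.940938, PV = 1.458454
  t = 2.0000: CF_t = 1.550000, DF = 0.922036, PV = 1.429156
  t = 2.5000: CF_t = 1.550000, DF = 0.903514, PV = 1.400447
  t = 3.0000: CF_t = 1.550000, DF = 0.885364, PV = 1.372314
  t = 3.5000: CF_t = 1.550000, DF = 0.867579, PV = 1.344747
  t = 4.0000: CF_t = 1.550000, DF = 0.850151, PV = 1.317734
  t = 4.5000: CF_t = 1.550000, DF = 0.833073, PV = 1.291263
  t = 5.0000: CF_t = 1.550000, DF = 0.816338, PV = 1.265324
  t = 5.5000: CF_t = 1.550000, DF = 0.799939, PV = 1.239906
  t = 6.0000: CF_t = 1.550000, DF = 0.783870, PV = 1.214998
  t = 6.5000: CF_t = 1.550000, DF = 0.768123, PV = 1.190591
  t = 7.0000: CF_t = 1.550000, DF = 0.752693, PV = 1.166674
  t = 7.5000: CF_t = 1.550000, DF = 0.737573, PV = 1.143238
  t = 8.0000: CF_t = 1.550000, DF = 0.722756, PV = 1.120272
  t = 8.5000: CF_t = 1.550000, DF = 0.708237, PV = 1.097768
  t = 9.0000: CF_t = 1.550000, DF = 0.694010, PV = 1.075716
  t = 9.5000: CF_t = 1.550000, DF = 0.680069, PV = 1.054107
  t = 10.0000: CF_t = 101.550000, DF = 0.666407, PV = 67.673673
Price P = sum_t PV_t = 91.863595
Convexity numerator sum_t t*(t + 1/m) * CF_t / (1+y/m)^(m*t + 2):
  t = 0.5000: term = 0.729227
  t = 1.0000: term = 2.143734
  t = 1.5000: term = 4.201341
  t = 2.0000: term = 6.861572
  t = 2.5000: term = 10.085604
  t = 3.0000: term = 13.836203
  t = 3.5000: term = 18.077678
  t = 4.0000: term = 22.775825
  t = 4.5000: term = 27.897875
  t = 5.0000: term = 33.412447
  t = 5.5000: term = 39.289502
  t = 6.0000: term = 45.500291
  t = 6.5000: term = 52.017318
  t = 7.0000: term = 58.814290
  t = 7.5000: term = 65.866077
  t = 8.0000: term = 73.148672
  t = 8.5000: term = 80.639154
  t = 9.0000: term = 88.315642
  t = 9.5000: term = 96.157267
  t = 10.0000: term = 6823.120287
Convexity = (1/P) * sum = 7562.890006 / 91.863595 = 82.327390

Answer: Convexity = 82.3274


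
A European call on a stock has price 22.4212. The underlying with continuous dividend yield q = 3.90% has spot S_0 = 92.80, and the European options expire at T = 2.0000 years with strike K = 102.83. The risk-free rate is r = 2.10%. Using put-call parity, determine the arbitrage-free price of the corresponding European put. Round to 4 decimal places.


Put-call parity: C - P = S_0 * exp(-qT) - K * exp(-rT).
S_0 * exp(-qT) = 92.8000 * 0.92496443 = 85.83669878
K * exp(-rT) = 102.8300 * 0.95886978 = 98.60057954
P = C - S*exp(-qT) + K*exp(-rT)
P = 22.4212 - 85.83669878 + 98.60057954 = 35.1851

Answer: Put price = 35.1851


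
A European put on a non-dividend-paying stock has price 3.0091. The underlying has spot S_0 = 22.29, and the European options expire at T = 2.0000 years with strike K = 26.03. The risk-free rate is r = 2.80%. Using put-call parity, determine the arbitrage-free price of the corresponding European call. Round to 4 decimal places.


Answer: Call price = 0.6867

Derivation:
Put-call parity: C - P = S_0 * exp(-qT) - K * exp(-rT).
S_0 * exp(-qT) = 22.2900 * 1.00000000 = 22.29000000
K * exp(-rT) = 26.0300 * 0.94553914 = 24.61238371
C = P + S*exp(-qT) - K*exp(-rT)
C = 3.0091 + 22.29000000 - 24.61238371 = 0.6867


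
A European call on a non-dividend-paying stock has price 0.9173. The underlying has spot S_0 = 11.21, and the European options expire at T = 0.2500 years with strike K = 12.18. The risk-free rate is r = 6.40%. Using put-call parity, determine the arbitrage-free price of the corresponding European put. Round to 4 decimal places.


Put-call parity: C - P = S_0 * exp(-qT) - K * exp(-rT).
S_0 * exp(-qT) = 11.2100 * 1.00000000 = 11.21000000
K * exp(-rT) = 12.1800 * 0.98412732 = 11.98667076
P = C - S*exp(-qT) + K*exp(-rT)
P = 0.9173 - 11.21000000 + 11.98667076 = 1.6940

Answer: Put price = 1.6940


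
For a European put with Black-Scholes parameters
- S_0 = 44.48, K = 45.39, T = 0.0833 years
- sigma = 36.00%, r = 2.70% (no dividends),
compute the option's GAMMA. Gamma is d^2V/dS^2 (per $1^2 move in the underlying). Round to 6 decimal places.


Answer: Gamma = 0.085689

Derivation:
d1 = -0.1213181148; d2 = -0.2252203766
phi(d1) = 0.3960172232; exp(-qT) = 1.0000000000; exp(-rT) = 0.9977534273
Gamma = exp(-qT) * phi(d1) / (S * sigma * sqrt(T)) = 1.0000000000 * 0.3960172232 / (44.4800 * 0.3600 * 0.2886173938) = 0.085689


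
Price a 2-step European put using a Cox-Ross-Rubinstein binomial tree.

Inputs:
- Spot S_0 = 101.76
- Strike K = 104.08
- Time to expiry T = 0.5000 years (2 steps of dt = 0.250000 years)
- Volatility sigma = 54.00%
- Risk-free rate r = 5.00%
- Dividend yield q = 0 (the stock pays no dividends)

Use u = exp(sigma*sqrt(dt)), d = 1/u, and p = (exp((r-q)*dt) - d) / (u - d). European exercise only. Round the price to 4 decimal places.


Answer: Price = V(0,0) = 14.0511

Derivation:
dt = T/N = 0.250000
u = exp(sigma*sqrt(dt)) = 1.309964; d = 1/u = 0.763379
p = (exp((r-q)*dt) - d) / (u - d) = 0.455920
Discount per step: exp(-r*dt) = 0.987578
Stock lattice S(k, i) with i counting down-moves:
  k=0: S(0,0) = 101.7600
  k=1: S(1,0) = 133.3020; S(1,1) = 77.6815
  k=2: S(2,0) = 174.6209; S(2,1) = 101.7600; S(2,2) = 59.3005
Terminal payoffs V(N, i) = max(K - S_T, 0):
  V(2,0) = 0.000000; V(2,1) = 2.320000; V(2,2) = 44.779538
Backward induction: V(k, i) = exp(-r*dt) * [p * V(k+1, i) + (1-p) * V(k+1, i+1)].
  V(1,0) = exp(-r*dt) * [p*0.000000 + (1-p)*2.320000] = 1.246586
  V(1,1) = exp(-r*dt) * [p*2.320000 + (1-p)*44.779538] = 25.105600
  V(0,0) = exp(-r*dt) * [p*1.246586 + (1-p)*25.105600] = 14.051060


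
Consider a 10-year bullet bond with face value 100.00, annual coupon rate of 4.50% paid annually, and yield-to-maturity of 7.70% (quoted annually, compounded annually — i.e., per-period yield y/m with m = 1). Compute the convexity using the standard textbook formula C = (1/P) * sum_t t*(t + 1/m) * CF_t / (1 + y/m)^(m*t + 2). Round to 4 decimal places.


Answer: Convexity = 70.1659

Derivation:
Coupon per period c = face * coupon_rate / m = 4.500000
Periods per year m = 1; per-period yield y/m = 0.077000
Number of cashflows N = 10
Cashflows (t years, CF_t, discount factor 1/(1+y/m)^(m*t), PV):
  t = 1.0000: CF_t = 4.500000, DF = 0.928505, PV = 4.178273
  t = 2.0000: CF_t = 4.500000, DF = 0.862122, PV = 3.879548
  t = 3.0000: CF_t = 4.500000, DF = 0.800484, PV = 3.602180
  t = 4.0000: CF_t = 4.500000, DF = 0.743254, PV = 3.344642
  t = 5.0000: CF_t = 4.500000, DF = 0.690115, PV = 3.105518
  t = 6.0000: CF_t = 4.500000, DF = 0.640775, PV = 2.883489
  t = 7.0000: CF_t = 4.500000, DF = 0.594963, PV = 2.677334
  t = 8.0000: CF_t = 4.500000, DF = 0.552426, PV = 2.485919
  t = 9.0000: CF_t = 4.500000, DF = 0.512931, PV = 2.308188
  t = 10.0000: CF_t = 104.500000, DF = 0.476259, PV = 49.769039
Price P = sum_t PV_t = 78.234130
Convexity numerator sum_t t*(t + 1/m) * CF_t / (1+y/m)^(m*t + 2):
  t = 1.0000: term = 7.204360
  t = 2.0000: term = 20.067855
  t = 3.0000: term = 37.266211
  t = 4.0000: term = 57.669779
  t = 5.0000: term = 80.320027
  t = 6.0000: term = 104.408577
  t = 7.0000: term = 129.258530
  t = 8.0000: term = 154.307835
  t = 9.0000: term = 179.094516
  t = 10.0000: term = 4719.766746
Convexity = (1/P) * sum = 5489.364436 / 78.234130 = 70.165853


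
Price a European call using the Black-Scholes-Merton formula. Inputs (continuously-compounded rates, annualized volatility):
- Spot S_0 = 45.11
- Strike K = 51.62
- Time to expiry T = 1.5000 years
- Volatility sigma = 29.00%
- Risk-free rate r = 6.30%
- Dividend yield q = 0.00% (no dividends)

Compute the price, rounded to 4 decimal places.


d1 = (ln(S/K) + (r - q + 0.5*sigma^2) * T) / (sigma * sqrt(T)) = 0.06410838
d2 = d1 - sigma * sqrt(T) = -0.29106764
exp(-rT) = 0.90982773; exp(-qT) = 1.00000000
C = S_0 * exp(-qT) * N(d1) - K * exp(-rT) * N(d2)
N(d1) = 0.52555803; N(d2) = 0.38549980
C = 45.1100 * 1.00000000 * 0.52555803 - 51.6200 * 0.90982773 * 0.38549980 = 5.6028

Answer: Price = 5.6028


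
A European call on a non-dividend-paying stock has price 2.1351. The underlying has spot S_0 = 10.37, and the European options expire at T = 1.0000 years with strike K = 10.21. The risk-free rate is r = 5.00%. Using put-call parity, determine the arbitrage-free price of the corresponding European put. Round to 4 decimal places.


Put-call parity: C - P = S_0 * exp(-qT) - K * exp(-rT).
S_0 * exp(-qT) = 10.3700 * 1.00000000 = 10.37000000
K * exp(-rT) = 10.2100 * 0.95122942 = 9.71205242
P = C - S*exp(-qT) + K*exp(-rT)
P = 2.1351 - 10.37000000 + 9.71205242 = 1.4772

Answer: Put price = 1.4772


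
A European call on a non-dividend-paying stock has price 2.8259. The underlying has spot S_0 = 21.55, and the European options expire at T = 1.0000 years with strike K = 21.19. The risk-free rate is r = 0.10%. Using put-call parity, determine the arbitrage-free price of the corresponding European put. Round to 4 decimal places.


Put-call parity: C - P = S_0 * exp(-qT) - K * exp(-rT).
S_0 * exp(-qT) = 21.5500 * 1.00000000 = 21.55000000
K * exp(-rT) = 21.1900 * 0.99900050 = 21.16882059
P = C - S*exp(-qT) + K*exp(-rT)
P = 2.8259 - 21.55000000 + 21.16882059 = 2.4447

Answer: Put price = 2.4447


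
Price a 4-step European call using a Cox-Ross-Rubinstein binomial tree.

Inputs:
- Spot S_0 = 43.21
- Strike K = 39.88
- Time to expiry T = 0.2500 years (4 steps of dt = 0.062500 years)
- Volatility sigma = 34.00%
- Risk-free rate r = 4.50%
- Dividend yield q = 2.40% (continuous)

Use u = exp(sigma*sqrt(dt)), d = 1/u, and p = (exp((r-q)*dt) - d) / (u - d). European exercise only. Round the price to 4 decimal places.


Answer: Price = V(0,0) = 5.0376

Derivation:
dt = T/N = 0.062500
u = exp(sigma*sqrt(dt)) = 1.088717; d = 1/u = 0.918512
p = (exp((r-q)*dt) - d) / (u - d) = 0.486479
Discount per step: exp(-r*dt) = 0.997191
Stock lattice S(k, i) with i counting down-moves:
  k=0: S(0,0) = 43.2100
  k=1: S(1,0) = 47.0435; S(1,1) = 39.6889
  k=2: S(2,0) = 51.2170; S(2,1) = 43.2100; S(2,2) = 36.4548
  k=3: S(3,0) = 55.7608; S(3,1) = 47.0435; S(3,2) = 39.6889; S(3,3) = 33.4841
  k=4: S(4,0) = 60.7078; S(4,1) = 51.2170; S(4,2) = 43.2100; S(4,3) = 36.4548; S(4,4) = 30.7556
Terminal payoffs V(N, i) = max(S_T - K, 0):
  V(4,0) = 20.827785; V(4,1) = 11.337023; V(4,2) = 3.330000; V(4,3) = 0.000000; V(4,4) = 0.000000
Backward induction: V(k, i) = exp(-r*dt) * [p * V(k+1, i) + (1-p) * V(k+1, i+1)].
  V(3,0) = exp(-r*dt) * [p*20.827785 + (1-p)*11.337023] = 15.909273
  V(3,1) = exp(-r*dt) * [p*11.337023 + (1-p)*3.330000] = 7.204957
  V(3,2) = exp(-r*dt) * [p*3.330000 + (1-p)*0.000000] = 1.615426
  V(3,3) = exp(-r*dt) * [p*0.000000 + (1-p)*0.000000] = 0.000000
  V(2,0) = exp(-r*dt) * [p*15.909273 + (1-p)*7.204957] = 11.407297
  V(2,1) = exp(-r*dt) * [p*7.204957 + (1-p)*1.615426] = 4.322442
  V(2,2) = exp(-r*dt) * [p*1.615426 + (1-p)*0.000000] = 0.783664
  V(1,0) = exp(-r*dt) * [p*11.407297 + (1-p)*4.322442] = 7.747257
  V(1,1) = exp(-r*dt) * [p*4.322442 + (1-p)*0.783664] = 2.498170
  V(0,0) = exp(-r*dt) * [p*7.747257 + (1-p)*2.498170] = 5.037553


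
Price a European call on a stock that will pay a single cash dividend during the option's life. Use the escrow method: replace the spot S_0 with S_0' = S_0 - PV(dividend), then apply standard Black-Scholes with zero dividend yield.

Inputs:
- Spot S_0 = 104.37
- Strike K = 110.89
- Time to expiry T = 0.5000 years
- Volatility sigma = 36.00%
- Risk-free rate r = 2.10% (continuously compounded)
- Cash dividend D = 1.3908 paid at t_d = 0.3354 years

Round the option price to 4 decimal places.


PV(D) = D * exp(-r * t_d) = 1.3908 * 0.99298135 = 1.38103846
S_0' = S_0 - PV(D) = 104.3700 - 1.38103846 = 102.98896154
d1 = (ln(S_0'/K) + (r + sigma^2/2)*T) / (sigma*sqrt(T)) = -0.12184591
d2 = d1 - sigma*sqrt(T) = -0.37640436
exp(-rT) = 0.98955493
N(d1) = 0.45151053; N(d2) = 0.35330815
C = S_0' * N(d1) - K * exp(-rT) * N(d2) = 102.98896154 * 0.45151053 - 110.8900 * 0.98955493 * 0.35330815 = 7.7315

Answer: Price = 7.7315


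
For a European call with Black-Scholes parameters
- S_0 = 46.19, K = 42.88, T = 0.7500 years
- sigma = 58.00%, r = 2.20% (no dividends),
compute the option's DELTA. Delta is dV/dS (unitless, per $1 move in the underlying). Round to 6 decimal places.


Answer: Delta = 0.667141

Derivation:
d1 = 0.4320328144; d2 = -0.0702619198
phi(d1) = 0.3633950627; exp(-qT) = 1.0000000000; exp(-rT) = 0.9836353794
N(d1) = 0.6671412181
Delta = exp(-qT) * N(d1) = 1.0000000000 * 0.6671412181 = 0.667141


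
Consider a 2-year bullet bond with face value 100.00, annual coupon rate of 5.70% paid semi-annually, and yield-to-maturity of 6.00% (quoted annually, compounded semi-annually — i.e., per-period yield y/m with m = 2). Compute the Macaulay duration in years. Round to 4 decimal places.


Coupon per period c = face * coupon_rate / m = 2.850000
Periods per year m = 2; per-period yield y/m = 0.030000
Number of cashflows N = 4
Cashflows (t years, CF_t, discount factor 1/(1+y/m)^(m*t), PV):
  t = 0.5000: CF_t = 2.850000, DF = 0.970874, PV = 2.766990
  t = 1.0000: CF_t = 2.850000, DF = 0.942596, PV = 2.686398
  t = 1.5000: CF_t = 2.850000, DF = 0.915142, PV = 2.608154
  t = 2.0000: CF_t = 102.850000, DF = 0.888487, PV = 91.380893
Price P = sum_t PV_t = 99.442435
Macaulay numerator sum_t t * PV_t:
  t * PV_t at t = 0.5000: 1.383495
  t * PV_t at t = 1.0000: 2.686398
  t * PV_t at t = 1.5000: 3.912231
  t * PV_t at t = 2.0000: 182.761786
Macaulay duration D = (sum_t t * PV_t) / P = 190.743910 / 99.442435 = 1.918134

Answer: Macaulay duration = 1.9181 years


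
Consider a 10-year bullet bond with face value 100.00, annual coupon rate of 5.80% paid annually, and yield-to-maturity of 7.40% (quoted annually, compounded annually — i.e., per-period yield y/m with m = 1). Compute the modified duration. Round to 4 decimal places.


Coupon per period c = face * coupon_rate / m = 5.800000
Periods per year m = 1; per-period yield y/m = 0.074000
Number of cashflows N = 10
Cashflows (t years, CF_t, discount factor 1/(1+y/m)^(m*t), PV):
  t = 1.0000: CF_t = 5.800000, DF = 0.931099, PV = 5.400372
  t = 2.0000: CF_t = 5.800000, DF = 0.866945, PV = 5.028280
  t = 3.0000: CF_t = 5.800000, DF = 0.807211, PV = 4.681825
  t = 4.0000: CF_t = 5.800000, DF = 0.751593, PV = 4.359241
  t = 5.0000: CF_t = 5.800000, DF = 0.699808, PV = 4.058884
  t = 6.0000: CF_t = 5.800000, DF = 0.651590, PV = 3.779221
  t = 7.0000: CF_t = 5.800000, DF = 0.606694, PV = 3.518828
  t = 8.0000: CF_t = 5.800000, DF = 0.564892, PV = 3.276376
  t = 9.0000: CF_t = 5.800000, DF = 0.525971, PV = 3.050629
  t = 10.0000: CF_t = 105.800000, DF = 0.489731, PV = 51.813491
Price P = sum_t PV_t = 88.967147
First compute Macaulay numerator sum_t t * PV_t:
  t * PV_t at t = 1.0000: 5.400372
  t * PV_t at t = 2.0000: 10.056559
  t * PV_t at t = 3.0000: 14.045474
  t * PV_t at t = 4.0000: 17.436964
  t * PV_t at t = 5.0000: 20.294418
  t * PV_t at t = 6.0000: 22.675327
  t * PV_t at t = 7.0000: 24.631795
  t * PV_t at t = 8.0000: 26.211008
  t * PV_t at t = 9.0000: 27.455665
  t * PV_t at t = 10.0000: 518.134910
Macaulay duration D = 686.342492 / 88.967147 = 7.714561
Modified duration = D / (1 + y/m) = 7.714561 / (1 + 0.074000) = 7.183018

Answer: Modified duration = 7.1830


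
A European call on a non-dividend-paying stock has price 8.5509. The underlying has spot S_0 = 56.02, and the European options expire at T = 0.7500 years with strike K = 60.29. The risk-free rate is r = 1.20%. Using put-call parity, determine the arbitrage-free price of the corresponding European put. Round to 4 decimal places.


Answer: Put price = 12.2807

Derivation:
Put-call parity: C - P = S_0 * exp(-qT) - K * exp(-rT).
S_0 * exp(-qT) = 56.0200 * 1.00000000 = 56.02000000
K * exp(-rT) = 60.2900 * 0.99104038 = 59.74982444
P = C - S*exp(-qT) + K*exp(-rT)
P = 8.5509 - 56.02000000 + 59.74982444 = 12.2807


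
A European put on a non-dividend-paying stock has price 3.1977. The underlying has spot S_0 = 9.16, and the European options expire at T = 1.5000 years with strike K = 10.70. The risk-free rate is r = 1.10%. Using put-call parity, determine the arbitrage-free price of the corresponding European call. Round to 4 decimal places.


Answer: Call price = 1.8328

Derivation:
Put-call parity: C - P = S_0 * exp(-qT) - K * exp(-rT).
S_0 * exp(-qT) = 9.1600 * 1.00000000 = 9.16000000
K * exp(-rT) = 10.7000 * 0.98363538 = 10.52489856
C = P + S*exp(-qT) - K*exp(-rT)
C = 3.1977 + 9.16000000 - 10.52489856 = 1.8328


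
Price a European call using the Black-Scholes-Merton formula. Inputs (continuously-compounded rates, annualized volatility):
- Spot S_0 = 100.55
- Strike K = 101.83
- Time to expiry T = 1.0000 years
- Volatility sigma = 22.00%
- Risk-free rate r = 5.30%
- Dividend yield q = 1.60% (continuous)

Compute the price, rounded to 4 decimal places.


Answer: Price = 9.8056

Derivation:
d1 = (ln(S/K) + (r - q + 0.5*sigma^2) * T) / (sigma * sqrt(T)) = 0.22068345
d2 = d1 - sigma * sqrt(T) = 0.00068345
exp(-rT) = 0.94838001; exp(-qT) = 0.98412732
C = S_0 * exp(-qT) * N(d1) - K * exp(-rT) * N(d2)
N(d1) = 0.58733054; N(d2) = 0.50027266
C = 100.5500 * 0.98412732 * 0.58733054 - 101.8300 * 0.94838001 * 0.50027266 = 9.8056


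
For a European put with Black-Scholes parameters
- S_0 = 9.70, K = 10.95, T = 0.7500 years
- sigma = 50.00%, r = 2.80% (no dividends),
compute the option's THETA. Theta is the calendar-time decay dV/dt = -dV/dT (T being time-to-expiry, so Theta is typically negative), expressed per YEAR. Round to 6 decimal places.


Answer: Theta = -0.914949

Derivation:
d1 = -0.0149269773; d2 = -0.4479396791
phi(d1) = 0.3988978378; exp(-qT) = 1.0000000000; exp(-rT) = 0.9792189646
Theta = -S*exp(-qT)*phi(d1)*sigma/(2*sqrt(T)) + r*K*exp(-rT)*N(-d2) - q*S*exp(-qT)*N(-d1)
N(-d1) = 0.5059547812; N(-d2) = 0.6729016346; sqrt(T) = 0.8660254038
Term 1 = -9.7000 * 1.0000000000 * 0.3988978378 * 0.5000 / (2 * 0.8660254038) = -1.1169733040
Term 2 = 0.0280 * 10.9500 * 0.9792189646 * 0.6729016346 = 0.2020242716
Term 3 = 0 (no dividend yield, q = 0)
Theta = -1.1169733040 + (0.2020242716) + (0.0000000000) = -0.914949


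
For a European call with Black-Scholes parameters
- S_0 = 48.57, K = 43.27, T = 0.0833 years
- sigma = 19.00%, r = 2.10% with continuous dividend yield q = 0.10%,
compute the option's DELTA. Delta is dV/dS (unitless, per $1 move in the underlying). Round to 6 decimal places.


d1 = 2.1648778602; d2 = 2.1100405554
phi(d1) = 0.0383007191; exp(-qT) = 0.9999167035; exp(-rT) = 0.9982522291
N(d1) = 0.9848014799
Delta = exp(-qT) * N(d1) = 0.9999167035 * 0.9848014799 = 0.984719

Answer: Delta = 0.984719


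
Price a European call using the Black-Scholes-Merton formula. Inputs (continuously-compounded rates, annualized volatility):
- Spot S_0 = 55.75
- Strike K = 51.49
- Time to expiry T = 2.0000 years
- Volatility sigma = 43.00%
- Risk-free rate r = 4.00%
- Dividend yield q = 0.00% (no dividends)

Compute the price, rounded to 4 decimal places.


d1 = (ln(S/K) + (r - q + 0.5*sigma^2) * T) / (sigma * sqrt(T)) = 0.56632642
d2 = d1 - sigma * sqrt(T) = -0.04178541
exp(-rT) = 0.92311635; exp(-qT) = 1.00000000
C = S_0 * exp(-qT) * N(d1) - K * exp(-rT) * N(d2)
N(d1) = 0.71441405; N(d2) = 0.48333488
C = 55.7500 * 1.00000000 * 0.71441405 - 51.4900 * 0.92311635 * 0.48333488 = 16.8551

Answer: Price = 16.8551


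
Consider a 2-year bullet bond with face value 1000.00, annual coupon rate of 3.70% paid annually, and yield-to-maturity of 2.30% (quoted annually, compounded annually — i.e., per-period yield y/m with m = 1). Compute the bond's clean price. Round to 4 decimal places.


Answer: Price = 1027.0628

Derivation:
Coupon per period c = face * coupon_rate / m = 37.000000
Periods per year m = 1; per-period yield y/m = 0.023000
Number of cashflows N = 2
Cashflows (t years, CF_t, discount factor 1/(1+y/m)^(m*t), PV):
  t = 1.0000: CF_t = 37.000000, DF = 0.977517, PV = 36.168133
  t = 2.0000: CF_t = 1037.000000, DF = 0.955540, PV = 990.894662
Price P = sum_t PV_t = 1027.062795


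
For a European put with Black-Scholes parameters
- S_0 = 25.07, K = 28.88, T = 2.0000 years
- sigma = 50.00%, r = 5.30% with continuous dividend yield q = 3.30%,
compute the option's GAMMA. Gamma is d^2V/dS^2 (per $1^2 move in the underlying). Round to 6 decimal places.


d1 = 0.2100426726; d2 = -0.4970641086
phi(d1) = 0.3902383802; exp(-qT) = 0.9361308643; exp(-rT) = 0.8994246481
Gamma = exp(-qT) * phi(d1) / (S * sigma * sqrt(T)) = 0.9361308643 * 0.3902383802 / (25.0700 * 0.5000 * 1.4142135624) = 0.020608

Answer: Gamma = 0.020608


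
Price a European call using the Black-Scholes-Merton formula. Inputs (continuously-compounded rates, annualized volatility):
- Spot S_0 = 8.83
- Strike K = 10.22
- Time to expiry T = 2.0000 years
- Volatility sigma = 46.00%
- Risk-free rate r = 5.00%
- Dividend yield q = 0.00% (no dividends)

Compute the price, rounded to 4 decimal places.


d1 = (ln(S/K) + (r - q + 0.5*sigma^2) * T) / (sigma * sqrt(T)) = 0.25426396
d2 = d1 - sigma * sqrt(T) = -0.39627428
exp(-rT) = 0.90483742; exp(-qT) = 1.00000000
C = S_0 * exp(-qT) * N(d1) - K * exp(-rT) * N(d2)
N(d1) = 0.60035418; N(d2) = 0.34595135
C = 8.8300 * 1.00000000 * 0.60035418 - 10.2200 * 0.90483742 * 0.34595135 = 2.1020

Answer: Price = 2.1020


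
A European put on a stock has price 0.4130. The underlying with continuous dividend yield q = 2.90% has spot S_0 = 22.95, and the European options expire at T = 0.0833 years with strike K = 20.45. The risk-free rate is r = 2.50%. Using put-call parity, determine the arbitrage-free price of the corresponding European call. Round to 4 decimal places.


Put-call parity: C - P = S_0 * exp(-qT) - K * exp(-rT).
S_0 * exp(-qT) = 22.9500 * 0.99758722 = 22.89462659
K * exp(-rT) = 20.4500 * 0.99791967 = 20.40745719
C = P + S*exp(-qT) - K*exp(-rT)
C = 0.4130 + 22.89462659 - 20.40745719 = 2.9002

Answer: Call price = 2.9002


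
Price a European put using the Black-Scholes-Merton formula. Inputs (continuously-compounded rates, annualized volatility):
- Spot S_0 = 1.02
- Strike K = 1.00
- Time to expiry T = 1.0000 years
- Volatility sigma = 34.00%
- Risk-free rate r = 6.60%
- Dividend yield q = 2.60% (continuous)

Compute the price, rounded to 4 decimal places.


Answer: Price = 0.1034

Derivation:
d1 = (ln(S/K) + (r - q + 0.5*sigma^2) * T) / (sigma * sqrt(T)) = 0.34589008
d2 = d1 - sigma * sqrt(T) = 0.00589008
exp(-rT) = 0.93613086; exp(-qT) = 0.97433509
P = K * exp(-rT) * N(-d2) - S_0 * exp(-qT) * N(-d1)
N(-d1) = 0.36471266; N(-d2) = 0.49765021
P = 1.0000 * 0.93613086 * 0.49765021 - 1.0200 * 0.97433509 * 0.36471266 = 0.1034


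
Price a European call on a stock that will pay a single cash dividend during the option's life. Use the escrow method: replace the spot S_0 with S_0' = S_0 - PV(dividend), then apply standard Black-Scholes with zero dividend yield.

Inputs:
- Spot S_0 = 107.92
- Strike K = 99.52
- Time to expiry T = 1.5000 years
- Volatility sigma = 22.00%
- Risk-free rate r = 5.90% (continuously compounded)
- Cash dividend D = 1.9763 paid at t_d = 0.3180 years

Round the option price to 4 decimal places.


PV(D) = D * exp(-r * t_d) = 1.9763 * 0.98141291 = 1.93956634
S_0' = S_0 - PV(D) = 107.9200 - 1.93956634 = 105.98043366
d1 = (ln(S_0'/K) + (r + sigma^2/2)*T) / (sigma*sqrt(T)) = 0.69660467
d2 = d1 - sigma*sqrt(T) = 0.42716080
exp(-rT) = 0.91530311
N(d1) = 0.75697488; N(d2) = 0.66536889
C = S_0' * N(d1) - K * exp(-rT) * N(d2) = 105.98043366 * 0.75697488 - 99.5200 * 0.91530311 * 0.66536889 = 19.6154

Answer: Price = 19.6154


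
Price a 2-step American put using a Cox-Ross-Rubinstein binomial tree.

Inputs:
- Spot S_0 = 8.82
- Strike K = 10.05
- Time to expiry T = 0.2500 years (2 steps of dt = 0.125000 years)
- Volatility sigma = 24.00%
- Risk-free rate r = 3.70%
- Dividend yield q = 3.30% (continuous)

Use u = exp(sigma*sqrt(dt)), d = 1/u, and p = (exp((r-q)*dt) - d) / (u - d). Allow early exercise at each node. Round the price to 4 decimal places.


dt = T/N = 0.125000
u = exp(sigma*sqrt(dt)) = 1.088557; d = 1/u = 0.918647
p = (exp((r-q)*dt) - d) / (u - d) = 0.481743
Discount per step: exp(-r*dt) = 0.995386
Stock lattice S(k, i) with i counting down-moves:
  k=0: S(0,0) = 8.8200
  k=1: S(1,0) = 9.6011; S(1,1) = 8.1025
  k=2: S(2,0) = 10.4513; S(2,1) = 8.8200; S(2,2) = 7.4433
Terminal payoffs V(N, i) = max(K - S_T, 0):
  V(2,0) = 0.000000; V(2,1) = 1.230000; V(2,2) = 2.606686
Backward induction: V(k, i) = exp(-r*dt) * [p * V(k+1, i) + (1-p) * V(k+1, i+1)]; then take max(V_cont, immediate exercise) for American.
  V(1,0) = exp(-r*dt) * [p*0.000000 + (1-p)*1.230000] = 0.634515; exercise = 0.448929; V(1,0) = max -> 0.634515
  V(1,1) = exp(-r*dt) * [p*1.230000 + (1-p)*2.606686] = 1.934509; exercise = 1.947529; V(1,1) = max -> 1.947529
  V(0,0) = exp(-r*dt) * [p*0.634515 + (1-p)*1.947529] = 1.308926; exercise = 1.230000; V(0,0) = max -> 1.308926

Answer: Price = V(0,0) = 1.3089


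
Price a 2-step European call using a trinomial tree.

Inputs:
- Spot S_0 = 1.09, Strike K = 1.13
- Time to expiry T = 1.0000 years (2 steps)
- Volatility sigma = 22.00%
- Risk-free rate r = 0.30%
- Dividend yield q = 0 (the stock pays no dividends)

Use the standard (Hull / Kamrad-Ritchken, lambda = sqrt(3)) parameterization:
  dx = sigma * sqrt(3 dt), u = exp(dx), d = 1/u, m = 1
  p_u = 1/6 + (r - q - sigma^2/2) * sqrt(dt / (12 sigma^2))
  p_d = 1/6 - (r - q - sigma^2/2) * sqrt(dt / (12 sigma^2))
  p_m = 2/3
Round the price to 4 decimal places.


dt = T/N = 0.500000; dx = sigma*sqrt(3*dt) = 0.269444
u = exp(dx) = 1.309236; d = 1/u = 0.763804
p_u = 0.146997, p_m = 0.666667, p_d = 0.186337
Discount per step: exp(-r*dt) = 0.998501
Stock lattice S(k, j) with j the centered position index:
  k=0: S(0,+0) = 1.0900
  k=1: S(1,-1) = 0.8325; S(1,+0) = 1.0900; S(1,+1) = 1.4271
  k=2: S(2,-2) = 0.6359; S(2,-1) = 0.8325; S(2,+0) = 1.0900; S(2,+1) = 1.4271; S(2,+2) = 1.8684
Terminal payoffs V(N, j) = max(S_T - K, 0):
  V(2,-2) = 0.000000; V(2,-1) = 0.000000; V(2,+0) = 0.000000; V(2,+1) = 0.297067; V(2,+2) = 0.738368
Backward induction: V(k, j) = exp(-r*dt) * [p_u * V(k+1, j+1) + p_m * V(k+1, j) + p_d * V(k+1, j-1)]
  V(1,-1) = exp(-r*dt) * [p_u*0.000000 + p_m*0.000000 + p_d*0.000000] = 0.000000
  V(1,+0) = exp(-r*dt) * [p_u*0.297067 + p_m*0.000000 + p_d*0.000000] = 0.043602
  V(1,+1) = exp(-r*dt) * [p_u*0.738368 + p_m*0.297067 + p_d*0.000000] = 0.306123
  V(0,+0) = exp(-r*dt) * [p_u*0.306123 + p_m*0.043602 + p_d*0.000000] = 0.073956

Answer: Price = V(0,0) = 0.0740


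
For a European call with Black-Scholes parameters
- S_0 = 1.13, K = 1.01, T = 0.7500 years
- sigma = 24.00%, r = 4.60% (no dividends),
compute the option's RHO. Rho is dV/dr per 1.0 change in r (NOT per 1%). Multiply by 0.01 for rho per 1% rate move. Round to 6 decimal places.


Answer: Rho = 0.531649

Derivation:
d1 = 0.8100575588; d2 = 0.6022114619
phi(d1) = 0.2873554989; exp(-qT) = 1.0000000000; exp(-rT) = 0.9660883397
N(d2) = 0.7264833065
Rho = K*T*exp(-rT)*N(d2) = 1.0100 * 0.7500 * 0.9660883397 * 0.7264833065 = 0.531649


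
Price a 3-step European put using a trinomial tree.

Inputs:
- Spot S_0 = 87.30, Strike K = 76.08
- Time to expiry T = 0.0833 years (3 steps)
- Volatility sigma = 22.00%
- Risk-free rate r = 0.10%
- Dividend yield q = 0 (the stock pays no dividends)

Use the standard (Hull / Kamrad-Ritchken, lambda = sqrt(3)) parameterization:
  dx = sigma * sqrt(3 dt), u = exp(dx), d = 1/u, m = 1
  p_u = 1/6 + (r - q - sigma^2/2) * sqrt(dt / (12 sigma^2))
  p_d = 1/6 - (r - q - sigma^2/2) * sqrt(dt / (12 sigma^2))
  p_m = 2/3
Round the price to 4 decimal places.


dt = T/N = 0.027767; dx = sigma*sqrt(3*dt) = 0.063496
u = exp(dx) = 1.065555; d = 1/u = 0.938478
p_u = 0.161594, p_m = 0.666667, p_d = 0.171739
Discount per step: exp(-r*dt) = 0.999972
Stock lattice S(k, j) with j the centered position index:
  k=0: S(0,+0) = 87.3000
  k=1: S(1,-1) = 81.9291; S(1,+0) = 87.3000; S(1,+1) = 93.0230
  k=2: S(2,-2) = 76.8887; S(2,-1) = 81.9291; S(2,+0) = 87.3000; S(2,+1) = 93.0230; S(2,+2) = 99.1211
  k=3: S(3,-3) = 72.1583; S(3,-2) = 76.8887; S(3,-1) = 81.9291; S(3,+0) = 87.3000; S(3,+1) = 93.0230; S(3,+2) = 99.1211; S(3,+3) = 105.6190
Terminal payoffs V(N, j) = max(K - S_T, 0):
  V(3,-3) = 3.921652; V(3,-2) = 0.000000; V(3,-1) = 0.000000; V(3,+0) = 0.000000; V(3,+1) = 0.000000; V(3,+2) = 0.000000; V(3,+3) = 0.000000
Backward induction: V(k, j) = exp(-r*dt) * [p_u * V(k+1, j+1) + p_m * V(k+1, j) + p_d * V(k+1, j-1)]
  V(2,-2) = exp(-r*dt) * [p_u*0.000000 + p_m*0.000000 + p_d*3.921652] = 0.673483
  V(2,-1) = exp(-r*dt) * [p_u*0.000000 + p_m*0.000000 + p_d*0.000000] = 0.000000
  V(2,+0) = exp(-r*dt) * [p_u*0.000000 + p_m*0.000000 + p_d*0.000000] = 0.000000
  V(2,+1) = exp(-r*dt) * [p_u*0.000000 + p_m*0.000000 + p_d*0.000000] = 0.000000
  V(2,+2) = exp(-r*dt) * [p_u*0.000000 + p_m*0.000000 + p_d*0.000000] = 0.000000
  V(1,-1) = exp(-r*dt) * [p_u*0.000000 + p_m*0.000000 + p_d*0.673483] = 0.115660
  V(1,+0) = exp(-r*dt) * [p_u*0.000000 + p_m*0.000000 + p_d*0.000000] = 0.000000
  V(1,+1) = exp(-r*dt) * [p_u*0.000000 + p_m*0.000000 + p_d*0.000000] = 0.000000
  V(0,+0) = exp(-r*dt) * [p_u*0.000000 + p_m*0.000000 + p_d*0.115660] = 0.019863

Answer: Price = V(0,0) = 0.0199


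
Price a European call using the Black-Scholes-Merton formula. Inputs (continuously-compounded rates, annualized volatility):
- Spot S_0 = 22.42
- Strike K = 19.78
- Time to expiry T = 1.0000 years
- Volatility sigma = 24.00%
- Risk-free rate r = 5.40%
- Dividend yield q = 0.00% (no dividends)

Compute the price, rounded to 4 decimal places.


d1 = (ln(S/K) + (r - q + 0.5*sigma^2) * T) / (sigma * sqrt(T)) = 0.86700871
d2 = d1 - sigma * sqrt(T) = 0.62700871
exp(-rT) = 0.94743211; exp(-qT) = 1.00000000
C = S_0 * exp(-qT) * N(d1) - K * exp(-rT) * N(d2)
N(d1) = 0.80703138; N(d2) = 0.73467324
C = 22.4200 * 1.00000000 * 0.80703138 - 19.7800 * 0.94743211 * 0.73467324 = 4.3257

Answer: Price = 4.3257


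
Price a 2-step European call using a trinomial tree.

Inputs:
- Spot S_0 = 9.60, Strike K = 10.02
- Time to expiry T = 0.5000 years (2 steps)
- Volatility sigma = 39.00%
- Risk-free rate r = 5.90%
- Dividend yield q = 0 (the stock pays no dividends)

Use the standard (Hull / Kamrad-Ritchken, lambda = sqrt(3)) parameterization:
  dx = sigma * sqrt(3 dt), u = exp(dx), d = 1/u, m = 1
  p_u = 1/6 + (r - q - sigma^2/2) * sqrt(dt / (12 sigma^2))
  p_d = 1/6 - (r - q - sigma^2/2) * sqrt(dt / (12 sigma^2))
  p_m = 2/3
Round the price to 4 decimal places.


dt = T/N = 0.250000; dx = sigma*sqrt(3*dt) = 0.337750
u = exp(dx) = 1.401790; d = 1/u = 0.713374
p_u = 0.160357, p_m = 0.666667, p_d = 0.172977
Discount per step: exp(-r*dt) = 0.985358
Stock lattice S(k, j) with j the centered position index:
  k=0: S(0,+0) = 9.6000
  k=1: S(1,-1) = 6.8484; S(1,+0) = 9.6000; S(1,+1) = 13.4572
  k=2: S(2,-2) = 4.8855; S(2,-1) = 6.8484; S(2,+0) = 9.6000; S(2,+1) = 13.4572; S(2,+2) = 18.8641
Terminal payoffs V(N, j) = max(S_T - K, 0):
  V(2,-2) = 0.000000; V(2,-1) = 0.000000; V(2,+0) = 0.000000; V(2,+1) = 3.437183; V(2,+2) = 8.844143
Backward induction: V(k, j) = exp(-r*dt) * [p_u * V(k+1, j+1) + p_m * V(k+1, j) + p_d * V(k+1, j-1)]
  V(1,-1) = exp(-r*dt) * [p_u*0.000000 + p_m*0.000000 + p_d*0.000000] = 0.000000
  V(1,+0) = exp(-r*dt) * [p_u*3.437183 + p_m*0.000000 + p_d*0.000000] = 0.543105
  V(1,+1) = exp(-r*dt) * [p_u*8.844143 + p_m*3.437183 + p_d*0.000000] = 3.655355
  V(0,+0) = exp(-r*dt) * [p_u*3.655355 + p_m*0.543105 + p_d*0.000000] = 0.934346

Answer: Price = V(0,0) = 0.9343


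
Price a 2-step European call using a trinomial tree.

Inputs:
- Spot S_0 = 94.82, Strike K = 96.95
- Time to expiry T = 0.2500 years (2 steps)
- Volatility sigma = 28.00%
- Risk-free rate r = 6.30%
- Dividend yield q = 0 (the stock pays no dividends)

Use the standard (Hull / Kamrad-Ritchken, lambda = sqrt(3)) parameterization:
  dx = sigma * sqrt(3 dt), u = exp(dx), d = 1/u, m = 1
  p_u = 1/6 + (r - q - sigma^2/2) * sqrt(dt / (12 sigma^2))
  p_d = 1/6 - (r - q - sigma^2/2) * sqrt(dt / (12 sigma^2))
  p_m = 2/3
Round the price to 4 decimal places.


dt = T/N = 0.125000; dx = sigma*sqrt(3*dt) = 0.171464
u = exp(dx) = 1.187042; d = 1/u = 0.842430
p_u = 0.175342, p_m = 0.666667, p_d = 0.157991
Discount per step: exp(-r*dt) = 0.992156
Stock lattice S(k, j) with j the centered position index:
  k=0: S(0,+0) = 94.8200
  k=1: S(1,-1) = 79.8792; S(1,+0) = 94.8200; S(1,+1) = 112.5553
  k=2: S(2,-2) = 67.2927; S(2,-1) = 79.8792; S(2,+0) = 94.8200; S(2,+1) = 112.5553; S(2,+2) = 133.6078
Terminal payoffs V(N, j) = max(S_T - K, 0):
  V(2,-2) = 0.000000; V(2,-1) = 0.000000; V(2,+0) = 0.000000; V(2,+1) = 15.605298; V(2,+2) = 36.657837
Backward induction: V(k, j) = exp(-r*dt) * [p_u * V(k+1, j+1) + p_m * V(k+1, j) + p_d * V(k+1, j-1)]
  V(1,-1) = exp(-r*dt) * [p_u*0.000000 + p_m*0.000000 + p_d*0.000000] = 0.000000
  V(1,+0) = exp(-r*dt) * [p_u*15.605298 + p_m*0.000000 + p_d*0.000000] = 2.714800
  V(1,+1) = exp(-r*dt) * [p_u*36.657837 + p_m*15.605298 + p_d*0.000000] = 16.699163
  V(0,+0) = exp(-r*dt) * [p_u*16.699163 + p_m*2.714800 + p_d*0.000000] = 4.700766

Answer: Price = V(0,0) = 4.7008


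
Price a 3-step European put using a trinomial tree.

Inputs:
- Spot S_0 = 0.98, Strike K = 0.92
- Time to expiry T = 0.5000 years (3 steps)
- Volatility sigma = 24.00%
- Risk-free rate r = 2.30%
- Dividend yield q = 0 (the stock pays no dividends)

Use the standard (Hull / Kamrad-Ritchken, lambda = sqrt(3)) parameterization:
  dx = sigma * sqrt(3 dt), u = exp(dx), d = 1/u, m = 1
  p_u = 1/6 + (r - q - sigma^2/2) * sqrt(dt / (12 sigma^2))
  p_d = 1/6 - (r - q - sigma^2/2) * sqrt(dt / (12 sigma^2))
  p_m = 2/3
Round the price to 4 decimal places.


Answer: Price = V(0,0) = 0.0363

Derivation:
dt = T/N = 0.166667; dx = sigma*sqrt(3*dt) = 0.169706
u = exp(dx) = 1.184956; d = 1/u = 0.843913
p_u = 0.163819, p_m = 0.666667, p_d = 0.169515
Discount per step: exp(-r*dt) = 0.996174
Stock lattice S(k, j) with j the centered position index:
  k=0: S(0,+0) = 0.9800
  k=1: S(1,-1) = 0.8270; S(1,+0) = 0.9800; S(1,+1) = 1.1613
  k=2: S(2,-2) = 0.6979; S(2,-1) = 0.8270; S(2,+0) = 0.9800; S(2,+1) = 1.1613; S(2,+2) = 1.3760
  k=3: S(3,-3) = 0.5890; S(3,-2) = 0.6979; S(3,-1) = 0.8270; S(3,+0) = 0.9800; S(3,+1) = 1.1613; S(3,+2) = 1.3760; S(3,+3) = 1.6305
Terminal payoffs V(N, j) = max(K - S_T, 0):
  V(3,-3) = 0.330994; V(3,-2) = 0.222054; V(3,-1) = 0.092965; V(3,+0) = 0.000000; V(3,+1) = 0.000000; V(3,+2) = 0.000000; V(3,+3) = 0.000000
Backward induction: V(k, j) = exp(-r*dt) * [p_u * V(k+1, j+1) + p_m * V(k+1, j) + p_d * V(k+1, j-1)]
  V(2,-2) = exp(-r*dt) * [p_u*0.092965 + p_m*0.222054 + p_d*0.330994] = 0.218535
  V(2,-1) = exp(-r*dt) * [p_u*0.000000 + p_m*0.092965 + p_d*0.222054] = 0.099237
  V(2,+0) = exp(-r*dt) * [p_u*0.000000 + p_m*0.000000 + p_d*0.092965] = 0.015699
  V(2,+1) = exp(-r*dt) * [p_u*0.000000 + p_m*0.000000 + p_d*0.000000] = 0.000000
  V(2,+2) = exp(-r*dt) * [p_u*0.000000 + p_m*0.000000 + p_d*0.000000] = 0.000000
  V(1,-1) = exp(-r*dt) * [p_u*0.015699 + p_m*0.099237 + p_d*0.218535] = 0.105370
  V(1,+0) = exp(-r*dt) * [p_u*0.000000 + p_m*0.015699 + p_d*0.099237] = 0.027184
  V(1,+1) = exp(-r*dt) * [p_u*0.000000 + p_m*0.000000 + p_d*0.015699] = 0.002651
  V(0,+0) = exp(-r*dt) * [p_u*0.002651 + p_m*0.027184 + p_d*0.105370] = 0.036279


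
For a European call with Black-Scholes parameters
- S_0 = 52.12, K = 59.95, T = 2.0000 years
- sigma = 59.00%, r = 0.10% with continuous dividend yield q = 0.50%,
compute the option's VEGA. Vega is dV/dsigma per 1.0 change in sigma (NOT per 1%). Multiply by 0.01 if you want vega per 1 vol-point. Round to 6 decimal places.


Answer: Vega = 28.287410

Derivation:
d1 = 0.2398624502; d2 = -0.5945235516
phi(d1) = 0.3876294077; exp(-qT) = 0.9900498337; exp(-rT) = 0.9980019987
Vega = S * exp(-qT) * phi(d1) * sqrt(T) = 52.1200 * 0.9900498337 * 0.3876294077 * 1.4142135624 = 28.287410


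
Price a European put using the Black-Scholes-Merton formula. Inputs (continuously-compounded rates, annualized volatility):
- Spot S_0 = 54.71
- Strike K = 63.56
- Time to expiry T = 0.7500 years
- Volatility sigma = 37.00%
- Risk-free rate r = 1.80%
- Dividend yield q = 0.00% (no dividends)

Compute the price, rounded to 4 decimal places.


d1 = (ln(S/K) + (r - q + 0.5*sigma^2) * T) / (sigma * sqrt(T)) = -0.26558216
d2 = d1 - sigma * sqrt(T) = -0.58601156
exp(-rT) = 0.98659072; exp(-qT) = 1.00000000
P = K * exp(-rT) * N(-d2) - S_0 * exp(-qT) * N(-d1)
N(-d1) = 0.60471949; N(-d2) = 0.72106613
P = 63.5600 * 0.98659072 * 0.72106613 - 54.7100 * 1.00000000 * 0.60471949 = 12.1322

Answer: Price = 12.1322


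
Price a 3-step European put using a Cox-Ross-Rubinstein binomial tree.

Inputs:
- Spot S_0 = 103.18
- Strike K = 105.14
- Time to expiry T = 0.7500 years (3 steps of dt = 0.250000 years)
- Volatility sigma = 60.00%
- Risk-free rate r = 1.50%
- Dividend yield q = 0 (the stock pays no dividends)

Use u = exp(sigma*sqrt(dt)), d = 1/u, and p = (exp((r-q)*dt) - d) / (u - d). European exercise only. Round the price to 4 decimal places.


Answer: Price = V(0,0) = 23.3374

Derivation:
dt = T/N = 0.250000
u = exp(sigma*sqrt(dt)) = 1.349859; d = 1/u = 0.740818
p = (exp((r-q)*dt) - d) / (u - d) = 0.431726
Discount per step: exp(-r*dt) = 0.996257
Stock lattice S(k, i) with i counting down-moves:
  k=0: S(0,0) = 103.1800
  k=1: S(1,0) = 139.2784; S(1,1) = 76.4376
  k=2: S(2,0) = 188.0062; S(2,1) = 103.1800; S(2,2) = 56.6264
  k=3: S(3,0) = 253.7818; S(3,1) = 139.2784; S(3,2) = 76.4376; S(3,3) = 41.9499
Terminal payoffs V(N, i) = max(K - S_T, 0):
  V(3,0) = 0.000000; V(3,1) = 0.000000; V(3,2) = 28.702376; V(3,3) = 63.190143
Backward induction: V(k, i) = exp(-r*dt) * [p * V(k+1, i) + (1-p) * V(k+1, i+1)].
  V(2,0) = exp(-r*dt) * [p*0.000000 + (1-p)*0.000000] = 0.000000
  V(2,1) = exp(-r*dt) * [p*0.000000 + (1-p)*28.702376] = 16.249755
  V(2,2) = exp(-r*dt) * [p*28.702376 + (1-p)*63.190143] = 48.120079
  V(1,0) = exp(-r*dt) * [p*0.000000 + (1-p)*16.249755] = 9.199745
  V(1,1) = exp(-r*dt) * [p*16.249755 + (1-p)*48.120079] = 34.232211
  V(0,0) = exp(-r*dt) * [p*9.199745 + (1-p)*34.232211] = 23.337359
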